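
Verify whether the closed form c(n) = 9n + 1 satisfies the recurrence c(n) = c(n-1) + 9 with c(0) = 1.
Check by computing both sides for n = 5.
From the recurrence with c(0) = 1:
  c(0) = 1, c(1) = 10, c(2) = 19, c(3) = 28, c(4) = 37, c(5) = 46
  so the recurrence gives c(5) = 46.
From the proposed closed form c(n) = 9n + 1:
  c(5) = 46.
Both sides give 46 at n = 5, and the initial condition(s) match, so the closed form is consistent.

Yes, the closed form is correct.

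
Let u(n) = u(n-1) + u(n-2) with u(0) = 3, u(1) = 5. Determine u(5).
Computing the sequence terms:
3, 5, 8, 13, 21, 34

34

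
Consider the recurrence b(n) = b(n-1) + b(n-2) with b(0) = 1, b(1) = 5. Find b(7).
Computing the sequence terms:
1, 5, 6, 11, 17, 28, 45, 73

73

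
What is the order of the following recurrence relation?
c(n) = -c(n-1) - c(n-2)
The order is the largest lag k for which c(n-k) appears. Here the deepest term is c(n-2), so the order is 2.

Order 2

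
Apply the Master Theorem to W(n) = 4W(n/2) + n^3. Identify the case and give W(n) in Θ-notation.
Master Theorem template: W(n) = a·W(n/b) + f(n).
Here: a=4, b=2, f(n)=n^3
Compute log_b(a) = log_2(4) = 2.
f(n) = n^3 = Ω(n^(2+ε)) with ε = 1, and the regularity condition holds (a·f(n/b) = (a/b^3)·f(n) with a/b^3 = 2^-1 < 1). Case 3: W(n) = Θ(f(n)) = Θ(n^3).

Case 3: W(n) = Θ(n^3)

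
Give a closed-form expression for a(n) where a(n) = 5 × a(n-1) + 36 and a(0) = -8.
Recurrence: a(n) = 5 × a(n-1) + 36, initial: a(0) = -8.
Try a(n) = A·5ⁿ + C. Substituting: A·5ⁿ + C = 5(A·5ⁿ⁻¹ + C) + 36 = A·5ⁿ + 5C + 36, so C = 5C + 36, giving C = -9. Then a(0) = A - 9 = -8 gives A = 1.

a(n) = 5ⁿ - 9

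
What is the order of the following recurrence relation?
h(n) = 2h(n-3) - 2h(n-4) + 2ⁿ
The order is the largest lag k for which h(n-k) appears. Here the deepest term is h(n-4) (the 2ⁿ term is non-homogeneous and does not affect the order), so the order is 4.

Order 4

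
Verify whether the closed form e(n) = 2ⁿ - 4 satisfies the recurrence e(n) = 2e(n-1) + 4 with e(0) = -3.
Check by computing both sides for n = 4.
From the recurrence with e(0) = -3:
  e(0) = -3, e(1) = -2, e(2) = 0, e(3) = 4, e(4) = 12
  so the recurrence gives e(4) = 12.
From the proposed closed form e(n) = 2ⁿ - 4:
  e(4) = 12.
Both sides give 12 at n = 4, and the initial condition(s) match, so the closed form is consistent.

Yes, the closed form is correct.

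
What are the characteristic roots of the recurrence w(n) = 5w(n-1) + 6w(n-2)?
Substitute w(n) = rⁿ and divide through by rⁿ⁻²: r² - 5r - 6 = 0
Factor: (r + 1)(r - 6) = 0, so r = -1, 6.
General solution: w(n) = A·(-1)ⁿ + B·6ⁿ

Characteristic: r² - 5r - 6 = 0, Roots: r = -1, 6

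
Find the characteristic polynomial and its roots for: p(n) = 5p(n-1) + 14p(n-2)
Substitute p(n) = rⁿ and divide through by rⁿ⁻²: r² - 5r - 14 = 0
Factor: (r - 7)(r + 2) = 0, so r = 7, -2.
General solution: p(n) = A·7ⁿ + B·(-2)ⁿ

Characteristic: r² - 5r - 14 = 0, Roots: r = 7, -2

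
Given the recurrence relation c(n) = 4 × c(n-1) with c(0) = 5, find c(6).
Computing step by step:
c(0) = 5
c(1) = 4 × 5 = 20
c(2) = 4 × 20 = 80
c(3) = 4 × 80 = 320
c(4) = 4 × 320 = 1280
c(5) = 4 × 1280 = 5120
c(6) = 4 × 5120 = 20480

20480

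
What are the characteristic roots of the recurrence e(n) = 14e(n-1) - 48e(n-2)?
Substitute e(n) = rⁿ and divide through by rⁿ⁻²: r² - 14r + 48 = 0
Factor: (r - 6)(r - 8) = 0, so r = 6, 8.
General solution: e(n) = A·6ⁿ + B·8ⁿ

Characteristic: r² - 14r + 48 = 0, Roots: r = 6, 8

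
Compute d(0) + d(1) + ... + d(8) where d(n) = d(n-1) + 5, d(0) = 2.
Computing the sequence terms: 2, 7, 12, 17, 22, 27, 32, 37, 42
Adding these values together:

198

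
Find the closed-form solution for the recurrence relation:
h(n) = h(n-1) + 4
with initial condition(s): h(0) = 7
Recurrence: h(n) = h(n-1) + 4, initial: h(0) = 7.
Each step adds 4, so h(n) = h(0) + 4n = 4n + 7.

h(n) = 4n + 7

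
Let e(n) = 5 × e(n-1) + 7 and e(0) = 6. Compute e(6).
Computing step by step:
e(0) = 6
e(1) = 5 × 6 + 7 = 37
e(2) = 5 × 37 + 7 = 192
e(3) = 5 × 192 + 7 = 967
e(4) = 5 × 967 + 7 = 4842
e(5) = 5 × 4842 + 7 = 24217
e(6) = 5 × 24217 + 7 = 121092

121092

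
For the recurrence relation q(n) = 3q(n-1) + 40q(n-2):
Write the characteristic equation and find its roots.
Substitute q(n) = rⁿ and divide through by rⁿ⁻²: r² - 3r - 40 = 0
Factor: (r - 8)(r + 5) = 0, so r = 8, -5.
General solution: q(n) = A·8ⁿ + B·(-5)ⁿ

Characteristic: r² - 3r - 40 = 0, Roots: r = 8, -5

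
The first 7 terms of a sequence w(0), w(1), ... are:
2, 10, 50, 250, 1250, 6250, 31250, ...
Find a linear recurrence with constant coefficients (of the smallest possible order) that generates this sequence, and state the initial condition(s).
Look for the lowest-order linear relation among consecutive terms.
Observation: each term is 5× the previous.
Check at n=2: 5·10 = 50. ✓

w(n) = 5 × w(n-1), w(0) = 2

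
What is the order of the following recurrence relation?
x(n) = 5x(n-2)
The order is the largest lag k for which x(n-k) appears. Here the deepest term is x(n-2), so the order is 2.

Order 2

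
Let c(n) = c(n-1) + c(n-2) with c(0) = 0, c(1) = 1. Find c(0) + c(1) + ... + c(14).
Computing the sequence terms: 0, 1, 1, 2, 3, 5, 8, 13, 21, 34, 55, 89, 144, 233, 377
Adding these values together:

986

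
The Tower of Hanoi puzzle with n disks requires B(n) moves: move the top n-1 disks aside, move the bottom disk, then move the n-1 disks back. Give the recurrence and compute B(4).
Moving n disks = move the top n-1 disks aside (B(n-1) moves) + move the largest disk (1 move) + move the n-1 disks back on top (B(n-1) moves), so B(n) = 2B(n-1) + 1, with B(1) = 1 (a single disk takes one move).
First terms: 1, 3, 7, 15, … — each is one less than a power of 2. Indeed B(n) + 1 = 2(B(n-1) + 1) with B(1) + 1 = 2, so B(n) + 1 = 2ⁿ and B(n) = 2ⁿ - 1.
Hence B(4) = 2^4 - 1 = 16 - 1 = 15.

B(n) = 2B(n-1) + 1, B(1) = 1; B(4) = 15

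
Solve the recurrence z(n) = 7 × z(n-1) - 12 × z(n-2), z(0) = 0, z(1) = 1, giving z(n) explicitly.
Recurrence: z(n) = 7 × z(n-1) - 12 × z(n-2), initial: z(0) = 0, z(1) = 1.
Characteristic equation: r² - 7r + 12 = 0, which factors as (r - 4)(r - 3) = 0, so r = 4, 3. General solution z(n) = A·4ⁿ + B·3ⁿ. From z(0) = 0: A + B = 0. From z(1) = 1: 4A + 3B = 1. Solving gives A = 1, B = -1.

z(n) = 4ⁿ - 3ⁿ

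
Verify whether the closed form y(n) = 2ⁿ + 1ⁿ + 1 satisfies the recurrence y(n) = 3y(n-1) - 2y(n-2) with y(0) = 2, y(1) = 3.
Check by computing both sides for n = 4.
From the recurrence with y(0) = 2, y(1) = 3:
  y(0) = 2, y(1) = 3, y(2) = 5, y(3) = 9, y(4) = 17
  so the recurrence gives y(4) = 17.
From the proposed closed form y(n) = 2ⁿ + 1ⁿ + 1:
  y(4) = 18.
The recurrence gives 17 but the closed form gives 18, so the closed form does not satisfy the recurrence.

No, the closed form is incorrect.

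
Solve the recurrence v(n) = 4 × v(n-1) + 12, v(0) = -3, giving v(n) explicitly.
Recurrence: v(n) = 4 × v(n-1) + 12, initial: v(0) = -3.
Try v(n) = A·4ⁿ + C. Substituting: A·4ⁿ + C = 4(A·4ⁿ⁻¹ + C) + 12 = A·4ⁿ + 4C + 12, so C = 4C + 12, giving C = -4. Then v(0) = A - 4 = -3 gives A = 1.

v(n) = 4ⁿ - 4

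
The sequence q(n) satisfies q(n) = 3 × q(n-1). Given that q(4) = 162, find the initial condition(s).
In general q(n) = 3ⁿ · q(0). At n = 4: q(0) = q(4) / 3^4 = 162 / 81 = 2.

q(0) = 2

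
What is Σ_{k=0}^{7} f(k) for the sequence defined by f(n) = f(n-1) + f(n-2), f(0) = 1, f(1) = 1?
Computing the sequence terms: 1, 1, 2, 3, 5, 8, 13, 21
Adding these values together:

54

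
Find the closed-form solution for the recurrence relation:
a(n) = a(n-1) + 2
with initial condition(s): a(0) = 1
Recurrence: a(n) = a(n-1) + 2, initial: a(0) = 1.
Each step adds 2, so a(n) = a(0) + 2n = 2n + 1.

a(n) = 2n + 1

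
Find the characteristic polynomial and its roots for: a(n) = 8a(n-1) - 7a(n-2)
Substitute a(n) = rⁿ and divide through by rⁿ⁻²: r² - 8r + 7 = 0
Factor: (r - 7)(r - 1) = 0, so r = 7, 1.
General solution: a(n) = A·7ⁿ + B·1ⁿ

Characteristic: r² - 8r + 7 = 0, Roots: r = 7, 1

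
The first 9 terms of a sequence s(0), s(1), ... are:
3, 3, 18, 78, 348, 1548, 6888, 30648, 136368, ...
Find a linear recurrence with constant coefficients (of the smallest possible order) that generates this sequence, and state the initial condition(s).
Look for the lowest-order linear relation among consecutive terms.
Observation: s(n) - 4·s(n-1) - (2)·s(n-2) = 0 holds for the shown terms, and no order-1 relation s(n) = α·s(n-1) + β fits.
Check at n=3: 4·18 + (2)·3 = 78. ✓

s(n) = 4s(n-1) + 2s(n-2), s(0) = 3, s(1) = 3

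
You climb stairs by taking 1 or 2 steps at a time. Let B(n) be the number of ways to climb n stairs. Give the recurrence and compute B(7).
Condition on the size of the last step (1 to 2): before it there were n-1, …, n-2 stairs climbed, and these cases are disjoint, so B(n) = B(n-1) + B(n-2) (Fibonacci-type sequence).
Initial conditions by direct count (compositions of i into parts ≤ 2): B(1) = 1; B(2) = 2.
Iterating the recurrence: B(3) = 3, B(4) = 5, B(5) = 8, B(6) = 13, B(7) = 21.

B(n) = B(n-1) + B(n-2), B(1) = 1, B(2) = 2; B(7) = 21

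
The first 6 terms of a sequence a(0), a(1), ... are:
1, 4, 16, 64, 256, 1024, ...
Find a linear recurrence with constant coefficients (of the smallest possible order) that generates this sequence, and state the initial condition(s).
Look for the lowest-order linear relation among consecutive terms.
Observation: each term is 4× the previous.
Check at n=2: 4·4 = 16. ✓

a(n) = 4 × a(n-1), a(0) = 1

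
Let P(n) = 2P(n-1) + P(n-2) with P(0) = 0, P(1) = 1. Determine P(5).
Computing the sequence terms:
0, 1, 2, 5, 12, 29

29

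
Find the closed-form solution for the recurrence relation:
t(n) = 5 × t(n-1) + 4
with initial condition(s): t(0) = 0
Recurrence: t(n) = 5 × t(n-1) + 4, initial: t(0) = 0.
Try t(n) = A·5ⁿ + C. Substituting: A·5ⁿ + C = 5(A·5ⁿ⁻¹ + C) + 4 = A·5ⁿ + 5C + 4, so C = 5C + 4, giving C = -1. Then t(0) = A - 1 = 0 gives A = 1.

t(n) = 5ⁿ - 1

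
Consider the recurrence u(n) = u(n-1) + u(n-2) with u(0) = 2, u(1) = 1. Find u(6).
Computing the sequence terms:
2, 1, 3, 4, 7, 11, 18

18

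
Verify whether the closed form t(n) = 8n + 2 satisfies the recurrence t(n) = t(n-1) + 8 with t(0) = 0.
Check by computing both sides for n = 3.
From the recurrence with t(0) = 0:
  t(0) = 0, t(1) = 8, t(2) = 16, t(3) = 24
  so the recurrence gives t(3) = 24.
From the proposed closed form t(n) = 8n + 2:
  t(3) = 26.
The recurrence gives 24 but the closed form gives 26, so the closed form does not satisfy the recurrence.

No, the closed form is incorrect.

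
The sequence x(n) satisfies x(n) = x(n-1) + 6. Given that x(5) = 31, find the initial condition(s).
x(5) = x(0) + 5·6, so x(0) = 31 - 30 = 1.

x(0) = 1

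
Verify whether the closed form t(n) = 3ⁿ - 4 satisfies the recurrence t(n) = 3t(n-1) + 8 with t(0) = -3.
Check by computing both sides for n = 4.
From the recurrence with t(0) = -3:
  t(0) = -3, t(1) = -1, t(2) = 5, t(3) = 23, t(4) = 77
  so the recurrence gives t(4) = 77.
From the proposed closed form t(n) = 3ⁿ - 4:
  t(4) = 77.
Both sides give 77 at n = 4, and the initial condition(s) match, so the closed form is consistent.

Yes, the closed form is correct.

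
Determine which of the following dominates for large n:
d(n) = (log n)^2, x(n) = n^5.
Comparing growth rates:
Growth-rate hierarchy: log n ≺ any polynomial ≺ any exponential cⁿ (c>1) ≺ n! ≺ nⁿ.
polynomial degree 5 dominates polylogarithmic (log n)^2 asymptotically.

x(n) grows faster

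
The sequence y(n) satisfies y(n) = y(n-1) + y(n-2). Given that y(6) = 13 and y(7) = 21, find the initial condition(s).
Work backwards using y(k) = y(k+2) - y(k+1):
y(5) = y(7) - y(6) = 21 - 13 = 8
y(4) = y(6) - y(5) = 13 - 8 = 5
y(3) = y(5) - y(4) = 8 - 5 = 3
y(2) = y(4) - y(3) = 5 - 3 = 2
y(1) = y(3) - y(2) = 3 - 2 = 1
y(0) = y(2) - y(1) = 2 - 1 = 1

y(0) = 1, y(1) = 1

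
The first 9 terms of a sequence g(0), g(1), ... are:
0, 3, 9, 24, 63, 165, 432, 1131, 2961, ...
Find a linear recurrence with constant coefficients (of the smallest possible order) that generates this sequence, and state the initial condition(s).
Look for the lowest-order linear relation among consecutive terms.
Observation: g(n) - 3·g(n-1) - (-1)·g(n-2) = 0 holds for the shown terms, and no order-1 relation g(n) = α·g(n-1) + β fits.
Check at n=3: 3·9 + (-1)·3 = 24. ✓

g(n) = 3g(n-1) - g(n-2), g(0) = 0, g(1) = 3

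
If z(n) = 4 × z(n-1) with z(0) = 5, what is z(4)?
Computing step by step:
z(0) = 5
z(1) = 4 × 5 = 20
z(2) = 4 × 20 = 80
z(3) = 4 × 80 = 320
z(4) = 4 × 320 = 1280

1280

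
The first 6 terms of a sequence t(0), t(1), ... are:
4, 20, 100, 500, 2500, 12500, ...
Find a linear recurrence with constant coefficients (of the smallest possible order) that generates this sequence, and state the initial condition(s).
Look for the lowest-order linear relation among consecutive terms.
Observation: each term is 5× the previous.
Check at n=2: 5·20 = 100. ✓

t(n) = 5 × t(n-1), t(0) = 4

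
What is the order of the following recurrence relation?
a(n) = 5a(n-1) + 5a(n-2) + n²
The order is the largest lag k for which a(n-k) appears. Here the deepest term is a(n-2) (the n² term is non-homogeneous and does not affect the order), so the order is 2.

Order 2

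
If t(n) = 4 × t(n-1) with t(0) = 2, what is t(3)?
Computing step by step:
t(0) = 2
t(1) = 4 × 2 = 8
t(2) = 4 × 8 = 32
t(3) = 4 × 32 = 128

128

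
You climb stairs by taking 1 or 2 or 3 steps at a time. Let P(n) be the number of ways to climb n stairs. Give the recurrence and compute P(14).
Condition on the size of the last step (1 to 3): before it there were n-1, …, n-3 stairs climbed, and these cases are disjoint, so P(n) = P(n-1) + P(n-2) + P(n-3) (order-3 linear recurrence).
Initial conditions by direct count (compositions of i into parts ≤ 3): P(1) = 1; P(2) = 2; P(3) = 4.
Iterating the recurrence: P(4) = 7, P(5) = 13, P(6) = 24, P(7) = 44, P(8) = 81, P(9) = 149, P(10) = 274, P(11) = 504, P(12) = 927, P(13) = 1705, P(14) = 3136.

P(n) = P(n-1) + P(n-2) + P(n-3), P(1) = 1, P(2) = 2, P(3) = 4; P(14) = 3136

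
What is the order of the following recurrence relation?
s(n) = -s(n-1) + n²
The order is the largest lag k for which s(n-k) appears. Here the deepest term is s(n-1) (the n² term is non-homogeneous and does not affect the order), so the order is 1.

Order 1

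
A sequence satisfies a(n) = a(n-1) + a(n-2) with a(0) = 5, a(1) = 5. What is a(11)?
Computing the sequence terms:
5, 5, 10, 15, 25, 40, 65, 105, 170, 275, 445, 720

720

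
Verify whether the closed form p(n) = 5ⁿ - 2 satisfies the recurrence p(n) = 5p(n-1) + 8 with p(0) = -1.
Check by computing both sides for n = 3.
From the recurrence with p(0) = -1:
  p(0) = -1, p(1) = 3, p(2) = 23, p(3) = 123
  so the recurrence gives p(3) = 123.
From the proposed closed form p(n) = 5ⁿ - 2:
  p(3) = 123.
Both sides give 123 at n = 3, and the initial condition(s) match, so the closed form is consistent.

Yes, the closed form is correct.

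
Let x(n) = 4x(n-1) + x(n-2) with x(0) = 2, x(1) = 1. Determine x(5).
Computing the sequence terms:
2, 1, 6, 25, 106, 449

449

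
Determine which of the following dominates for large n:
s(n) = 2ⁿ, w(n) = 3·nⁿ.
Comparing growth rates:
Growth-rate hierarchy: log n ≺ any polynomial ≺ any exponential cⁿ (c>1) ≺ n! ≺ nⁿ.
super-exponential nⁿ dominates exponential base 2 asymptotically.

w(n) grows faster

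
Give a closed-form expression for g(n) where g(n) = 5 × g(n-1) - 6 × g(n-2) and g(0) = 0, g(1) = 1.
Recurrence: g(n) = 5 × g(n-1) - 6 × g(n-2), initial: g(0) = 0, g(1) = 1.
Characteristic equation: r² - 5r + 6 = 0, which factors as (r - 3)(r - 2) = 0, so r = 3, 2. General solution g(n) = A·3ⁿ + B·2ⁿ. From g(0) = 0: A + B = 0. From g(1) = 1: 3A + 2B = 1. Solving gives A = 1, B = -1.

g(n) = 3ⁿ - 2ⁿ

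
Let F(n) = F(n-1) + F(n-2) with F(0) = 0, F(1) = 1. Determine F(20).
Computing the sequence terms:
0, 1, 1, 2, 3, 5, 8, 13, 21, 34, 55, 89, 144, 233, 377, 610, 987, 1597, 2584, 4181, 6765

6765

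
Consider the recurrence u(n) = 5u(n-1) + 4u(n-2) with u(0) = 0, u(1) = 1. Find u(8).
Computing the sequence terms:
0, 1, 5, 29, 165, 941, 5365, 30589, 174405

174405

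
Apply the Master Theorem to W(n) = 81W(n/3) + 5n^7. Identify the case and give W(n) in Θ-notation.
Master Theorem template: W(n) = a·W(n/b) + f(n).
Here: a=81, b=3, f(n)=5n^7
Compute log_b(a) = log_3(81) = 4.
f(n) = 5n^7 = Ω(n^(4+ε)) with ε = 3, and the regularity condition holds (a·f(n/b) = (a/b^7)·f(n) with a/b^7 = 3^-3 < 1). Case 3: W(n) = Θ(f(n)) = Θ(n^7).

Case 3: W(n) = Θ(n^7)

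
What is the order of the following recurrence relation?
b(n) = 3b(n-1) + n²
The order is the largest lag k for which b(n-k) appears. Here the deepest term is b(n-1) (the n² term is non-homogeneous and does not affect the order), so the order is 1.

Order 1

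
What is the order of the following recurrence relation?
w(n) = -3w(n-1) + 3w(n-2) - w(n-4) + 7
The order is the largest lag k for which w(n-k) appears. Here the deepest term is w(n-4) (the 7 term is non-homogeneous and does not affect the order), so the order is 4.

Order 4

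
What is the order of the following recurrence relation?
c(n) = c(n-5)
The order is the largest lag k for which c(n-k) appears. Here the deepest term is c(n-5), so the order is 5.

Order 5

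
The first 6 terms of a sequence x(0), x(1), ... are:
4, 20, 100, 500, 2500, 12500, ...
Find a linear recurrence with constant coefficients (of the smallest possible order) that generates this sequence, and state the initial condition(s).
Look for the lowest-order linear relation among consecutive terms.
Observation: each term is 5× the previous.
Check at n=2: 5·20 = 100. ✓

x(n) = 5 × x(n-1), x(0) = 4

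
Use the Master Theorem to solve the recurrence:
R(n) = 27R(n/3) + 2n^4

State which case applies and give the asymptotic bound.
Master Theorem template: R(n) = a·R(n/b) + f(n).
Here: a=27, b=3, f(n)=2n^4
Compute log_b(a) = log_3(27) = 3.
f(n) = 2n^4 = Ω(n^(3+ε)) with ε = 1, and the regularity condition holds (a·f(n/b) = (a/b^4)·f(n) with a/b^4 = 3^-1 < 1). Case 3: R(n) = Θ(f(n)) = Θ(n^4).

Case 3: R(n) = Θ(n^4)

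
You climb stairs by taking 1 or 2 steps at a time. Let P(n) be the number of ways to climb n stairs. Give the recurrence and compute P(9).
Condition on the size of the last step (1 to 2): before it there were n-1, …, n-2 stairs climbed, and these cases are disjoint, so P(n) = P(n-1) + P(n-2) (Fibonacci-type sequence).
Initial conditions by direct count (compositions of i into parts ≤ 2): P(1) = 1; P(2) = 2.
Iterating the recurrence: P(3) = 3, P(4) = 5, P(5) = 8, P(6) = 13, P(7) = 21, P(8) = 34, P(9) = 55.

P(n) = P(n-1) + P(n-2), P(1) = 1, P(2) = 2; P(9) = 55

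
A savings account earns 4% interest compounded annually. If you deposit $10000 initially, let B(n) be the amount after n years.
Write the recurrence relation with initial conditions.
Each year the balance grows by 4%, i.e. is multiplied by 1 + 4/100 = 1.04, so B(n) = 1.04 × B(n-1). The initial deposit gives B(0) = 10000.
Unrolling gives the closed form B(n) = 10000 × (1.04)ⁿ.

B(n) = 1.04 × B(n-1), B(0) = 10000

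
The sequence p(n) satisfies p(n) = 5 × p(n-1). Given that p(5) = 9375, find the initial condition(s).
In general p(n) = 5ⁿ · p(0). At n = 5: p(0) = p(5) / 5^5 = 9375 / 3125 = 3.

p(0) = 3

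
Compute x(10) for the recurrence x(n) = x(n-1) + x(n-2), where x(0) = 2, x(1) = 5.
Computing the sequence terms:
2, 5, 7, 12, 19, 31, 50, 81, 131, 212, 343

343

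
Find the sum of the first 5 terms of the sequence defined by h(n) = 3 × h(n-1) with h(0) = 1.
Computing the sequence terms: 1, 3, 9, 27, 81
Adding these values together:

121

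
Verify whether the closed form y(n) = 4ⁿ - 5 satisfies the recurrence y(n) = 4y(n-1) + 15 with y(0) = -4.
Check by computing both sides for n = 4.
From the recurrence with y(0) = -4:
  y(0) = -4, y(1) = -1, y(2) = 11, y(3) = 59, y(4) = 251
  so the recurrence gives y(4) = 251.
From the proposed closed form y(n) = 4ⁿ - 5:
  y(4) = 251.
Both sides give 251 at n = 4, and the initial condition(s) match, so the closed form is consistent.

Yes, the closed form is correct.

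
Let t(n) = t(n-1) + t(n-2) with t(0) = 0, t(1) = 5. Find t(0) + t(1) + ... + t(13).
Computing the sequence terms: 0, 5, 5, 10, 15, 25, 40, 65, 105, 170, 275, 445, 720, 1165
Adding these values together:

3045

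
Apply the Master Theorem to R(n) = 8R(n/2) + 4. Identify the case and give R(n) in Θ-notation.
Master Theorem template: R(n) = a·R(n/b) + f(n).
Here: a=8, b=2, f(n)=4
Compute log_b(a) = log_2(8) = 3.
f(n) = 4 = O(n^(3-ε)) with ε = 3. Case 1: R(n) = Θ(n^log_b(a)) = Θ(n^3).

Case 1: R(n) = Θ(n^3)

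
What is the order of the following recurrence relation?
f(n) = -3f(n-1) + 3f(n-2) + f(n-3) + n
The order is the largest lag k for which f(n-k) appears. Here the deepest term is f(n-3) (the n term is non-homogeneous and does not affect the order), so the order is 3.

Order 3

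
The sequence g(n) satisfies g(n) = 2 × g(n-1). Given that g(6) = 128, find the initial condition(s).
In general g(n) = 2ⁿ · g(0). At n = 6: g(0) = g(6) / 2^6 = 128 / 64 = 2.

g(0) = 2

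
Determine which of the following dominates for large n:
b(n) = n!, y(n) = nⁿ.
Comparing growth rates:
Growth-rate hierarchy: log n ≺ any polynomial ≺ any exponential cⁿ (c>1) ≺ n! ≺ nⁿ.
super-exponential nⁿ dominates factorial asymptotically.

y(n) grows faster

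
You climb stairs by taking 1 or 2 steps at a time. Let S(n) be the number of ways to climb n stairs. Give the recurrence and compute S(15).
Condition on the size of the last step (1 to 2): before it there were n-1, …, n-2 stairs climbed, and these cases are disjoint, so S(n) = S(n-1) + S(n-2) (Fibonacci-type sequence).
Initial conditions by direct count (compositions of i into parts ≤ 2): S(1) = 1; S(2) = 2.
Iterating the recurrence: S(3) = 3, S(4) = 5, S(5) = 8, S(6) = 13, S(7) = 21, S(8) = 34, S(9) = 55, S(10) = 89, S(11) = 144, S(12) = 233, S(13) = 377, S(14) = 610, S(15) = 987.

S(n) = S(n-1) + S(n-2), S(1) = 1, S(2) = 2; S(15) = 987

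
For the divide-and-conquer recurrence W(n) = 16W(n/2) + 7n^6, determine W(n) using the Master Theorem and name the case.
Master Theorem template: W(n) = a·W(n/b) + f(n).
Here: a=16, b=2, f(n)=7n^6
Compute log_b(a) = log_2(16) = 4.
f(n) = 7n^6 = Ω(n^(4+ε)) with ε = 2, and the regularity condition holds (a·f(n/b) = (a/b^6)·f(n) with a/b^6 = 2^-2 < 1). Case 3: W(n) = Θ(f(n)) = Θ(n^6).

Case 3: W(n) = Θ(n^6)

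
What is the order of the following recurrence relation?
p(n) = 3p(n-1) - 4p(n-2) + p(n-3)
The order is the largest lag k for which p(n-k) appears. Here the deepest term is p(n-3), so the order is 3.

Order 3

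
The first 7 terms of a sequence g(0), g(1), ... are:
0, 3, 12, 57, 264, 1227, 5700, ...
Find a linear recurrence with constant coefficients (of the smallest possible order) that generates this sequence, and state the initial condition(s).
Look for the lowest-order linear relation among consecutive terms.
Observation: g(n) - 4·g(n-1) - (3)·g(n-2) = 0 holds for the shown terms, and no order-1 relation g(n) = α·g(n-1) + β fits.
Check at n=3: 4·12 + (3)·3 = 57. ✓

g(n) = 4g(n-1) + 3g(n-2), g(0) = 0, g(1) = 3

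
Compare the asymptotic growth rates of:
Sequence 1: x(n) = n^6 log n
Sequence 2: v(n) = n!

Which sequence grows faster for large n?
Comparing growth rates:
Growth-rate hierarchy: log n ≺ any polynomial ≺ any exponential cⁿ (c>1) ≺ n! ≺ nⁿ.
factorial dominates polynomial degree 6 (with log factor) asymptotically.

v(n) grows faster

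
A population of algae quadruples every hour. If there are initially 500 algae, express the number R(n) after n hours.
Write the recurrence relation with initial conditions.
Each hour multiplies the count by 4, so the count after n hours depends only on the count after n-1 hours: R(n) = 4 × R(n-1). The starting count gives R(0) = 500.
Unrolling n times gives the closed form R(n) = 500 × 4ⁿ.

R(n) = 4 × R(n-1), R(0) = 500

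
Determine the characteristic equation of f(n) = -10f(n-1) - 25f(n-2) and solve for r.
Substitute f(n) = rⁿ and divide through by rⁿ⁻²: r² + 10r + 25 = 0
Factor: (r + 5)² = 0, so r = -5 (double root).
General solution: f(n) = (A + Bn)·(-5)ⁿ

Characteristic: r² + 10r + 25 = 0, Roots: r = -5 (double root)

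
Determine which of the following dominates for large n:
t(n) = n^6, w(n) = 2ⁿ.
Comparing growth rates:
Growth-rate hierarchy: log n ≺ any polynomial ≺ any exponential cⁿ (c>1) ≺ n! ≺ nⁿ.
exponential base 2 dominates polynomial degree 6 asymptotically.

w(n) grows faster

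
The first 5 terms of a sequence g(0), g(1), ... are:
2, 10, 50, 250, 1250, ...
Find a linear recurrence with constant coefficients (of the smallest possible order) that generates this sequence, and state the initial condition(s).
Look for the lowest-order linear relation among consecutive terms.
Observation: each term is 5× the previous.
Check at n=2: 5·10 = 50. ✓

g(n) = 5 × g(n-1), g(0) = 2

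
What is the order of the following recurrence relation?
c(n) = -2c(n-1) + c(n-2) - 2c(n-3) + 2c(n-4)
The order is the largest lag k for which c(n-k) appears. Here the deepest term is c(n-4), so the order is 4.

Order 4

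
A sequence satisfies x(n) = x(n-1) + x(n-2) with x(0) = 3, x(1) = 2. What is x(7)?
Computing the sequence terms:
3, 2, 5, 7, 12, 19, 31, 50

50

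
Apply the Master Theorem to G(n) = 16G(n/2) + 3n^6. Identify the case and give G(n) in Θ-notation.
Master Theorem template: G(n) = a·G(n/b) + f(n).
Here: a=16, b=2, f(n)=3n^6
Compute log_b(a) = log_2(16) = 4.
f(n) = 3n^6 = Ω(n^(4+ε)) with ε = 2, and the regularity condition holds (a·f(n/b) = (a/b^6)·f(n) with a/b^6 = 2^-2 < 1). Case 3: G(n) = Θ(f(n)) = Θ(n^6).

Case 3: G(n) = Θ(n^6)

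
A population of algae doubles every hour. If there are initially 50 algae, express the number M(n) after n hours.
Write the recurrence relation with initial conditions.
Each hour multiplies the count by 2, so the count after n hours depends only on the count after n-1 hours: M(n) = 2 × M(n-1). The starting count gives M(0) = 50.
Unrolling n times gives the closed form M(n) = 50 × 2ⁿ.

M(n) = 2 × M(n-1), M(0) = 50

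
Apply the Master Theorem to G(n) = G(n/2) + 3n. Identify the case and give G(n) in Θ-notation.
Master Theorem template: G(n) = a·G(n/b) + f(n).
Here: a=1, b=2, f(n)=3n
Compute log_b(a) = log_2(1) = 0.
f(n) = 3n = Ω(n^(0+ε)) with ε = 1, and the regularity condition holds (a·f(n/b) = (a/b^1)·f(n) with a/b^1 = 2^-1 < 1). Case 3: G(n) = Θ(f(n)) = Θ(n).

Case 3: G(n) = Θ(n)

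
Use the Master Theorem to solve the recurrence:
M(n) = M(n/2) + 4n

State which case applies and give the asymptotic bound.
Master Theorem template: M(n) = a·M(n/b) + f(n).
Here: a=1, b=2, f(n)=4n
Compute log_b(a) = log_2(1) = 0.
f(n) = 4n = Ω(n^(0+ε)) with ε = 1, and the regularity condition holds (a·f(n/b) = (a/b^1)·f(n) with a/b^1 = 2^-1 < 1). Case 3: M(n) = Θ(f(n)) = Θ(n).

Case 3: M(n) = Θ(n)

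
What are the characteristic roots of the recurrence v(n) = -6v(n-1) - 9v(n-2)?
Substitute v(n) = rⁿ and divide through by rⁿ⁻²: r² + 6r + 9 = 0
Factor: (r + 3)² = 0, so r = -3 (double root).
General solution: v(n) = (A + Bn)·(-3)ⁿ

Characteristic: r² + 6r + 9 = 0, Roots: r = -3 (double root)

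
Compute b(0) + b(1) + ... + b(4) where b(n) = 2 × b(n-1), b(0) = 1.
Computing the sequence terms: 1, 2, 4, 8, 16
Adding these values together:

31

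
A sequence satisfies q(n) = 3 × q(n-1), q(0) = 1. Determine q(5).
Computing step by step:
q(0) = 1
q(1) = 3 × 1 = 3
q(2) = 3 × 3 = 9
q(3) = 3 × 9 = 27
q(4) = 3 × 27 = 81
q(5) = 3 × 81 = 243

243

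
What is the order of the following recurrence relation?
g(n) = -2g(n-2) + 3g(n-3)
The order is the largest lag k for which g(n-k) appears. Here the deepest term is g(n-3), so the order is 3.

Order 3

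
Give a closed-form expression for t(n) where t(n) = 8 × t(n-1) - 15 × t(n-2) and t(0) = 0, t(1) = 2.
Recurrence: t(n) = 8 × t(n-1) - 15 × t(n-2), initial: t(0) = 0, t(1) = 2.
Characteristic equation: r² - 8r + 15 = 0, which factors as (r - 5)(r - 3) = 0, so r = 5, 3. General solution t(n) = A·5ⁿ + B·3ⁿ. From t(0) = 0: A + B = 0. From t(1) = 2: 5A + 3B = 2. Solving gives A = 1, B = -1.

t(n) = 5ⁿ - 3ⁿ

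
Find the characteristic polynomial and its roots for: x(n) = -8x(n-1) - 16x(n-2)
Substitute x(n) = rⁿ and divide through by rⁿ⁻²: r² + 8r + 16 = 0
Factor: (r + 4)² = 0, so r = -4 (double root).
General solution: x(n) = (A + Bn)·(-4)ⁿ

Characteristic: r² + 8r + 16 = 0, Roots: r = -4 (double root)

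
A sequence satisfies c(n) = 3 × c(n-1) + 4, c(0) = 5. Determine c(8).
Computing step by step:
c(0) = 5
c(1) = 3 × 5 + 4 = 19
c(2) = 3 × 19 + 4 = 61
c(3) = 3 × 61 + 4 = 187
c(4) = 3 × 187 + 4 = 565
c(5) = 3 × 565 + 4 = 1699
c(6) = 3 × 1699 + 4 = 5101
c(7) = 3 × 5101 + 4 = 15307
c(8) = 3 × 15307 + 4 = 45925

45925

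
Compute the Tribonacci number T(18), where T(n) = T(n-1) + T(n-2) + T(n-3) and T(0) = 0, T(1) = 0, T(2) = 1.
Computing the sequence terms:
0, 0, 1, 1, 2, 4, 7, 13, 24, 44, 81, 149, 274, 504, 927, 1705, 3136, 5768, 10609

10609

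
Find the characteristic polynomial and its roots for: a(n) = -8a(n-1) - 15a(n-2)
Substitute a(n) = rⁿ and divide through by rⁿ⁻²: r² + 8r + 15 = 0
Factor: (r + 3)(r + 5) = 0, so r = -3, -5.
General solution: a(n) = A·(-3)ⁿ + B·(-5)ⁿ

Characteristic: r² + 8r + 15 = 0, Roots: r = -3, -5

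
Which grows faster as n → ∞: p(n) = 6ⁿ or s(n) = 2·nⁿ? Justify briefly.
Comparing growth rates:
Growth-rate hierarchy: log n ≺ any polynomial ≺ any exponential cⁿ (c>1) ≺ n! ≺ nⁿ.
super-exponential nⁿ dominates exponential base 6 asymptotically.

s(n) grows faster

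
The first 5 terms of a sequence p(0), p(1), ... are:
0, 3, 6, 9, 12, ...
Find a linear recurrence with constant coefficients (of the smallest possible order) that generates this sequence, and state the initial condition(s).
Look for the lowest-order linear relation among consecutive terms.
Observation: consecutive differences are constant (= 3).
Check at n=2: 1·3 + 3 = 6. ✓

p(n) = p(n-1) + 3, p(0) = 0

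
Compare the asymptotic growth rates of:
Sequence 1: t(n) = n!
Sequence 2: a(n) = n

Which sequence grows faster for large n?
Comparing growth rates:
Growth-rate hierarchy: log n ≺ any polynomial ≺ any exponential cⁿ (c>1) ≺ n! ≺ nⁿ.
factorial dominates polynomial degree 1 asymptotically.

t(n) grows faster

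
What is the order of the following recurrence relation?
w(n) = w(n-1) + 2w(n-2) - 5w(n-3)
The order is the largest lag k for which w(n-k) appears. Here the deepest term is w(n-3), so the order is 3.

Order 3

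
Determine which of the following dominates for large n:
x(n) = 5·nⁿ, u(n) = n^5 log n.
Comparing growth rates:
Growth-rate hierarchy: log n ≺ any polynomial ≺ any exponential cⁿ (c>1) ≺ n! ≺ nⁿ.
super-exponential nⁿ dominates polynomial degree 5 (with log factor) asymptotically.

x(n) grows faster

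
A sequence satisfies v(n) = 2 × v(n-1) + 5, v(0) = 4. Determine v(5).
Computing step by step:
v(0) = 4
v(1) = 2 × 4 + 5 = 13
v(2) = 2 × 13 + 5 = 31
v(3) = 2 × 31 + 5 = 67
v(4) = 2 × 67 + 5 = 139
v(5) = 2 × 139 + 5 = 283

283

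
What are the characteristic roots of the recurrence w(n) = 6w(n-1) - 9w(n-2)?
Substitute w(n) = rⁿ and divide through by rⁿ⁻²: r² - 6r + 9 = 0
Factor: (r - 3)² = 0, so r = 3 (double root).
General solution: w(n) = (A + Bn)·3ⁿ

Characteristic: r² - 6r + 9 = 0, Roots: r = 3 (double root)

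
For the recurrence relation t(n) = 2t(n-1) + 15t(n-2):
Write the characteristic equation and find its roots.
Substitute t(n) = rⁿ and divide through by rⁿ⁻²: r² - 2r - 15 = 0
Factor: (r - 5)(r + 3) = 0, so r = 5, -3.
General solution: t(n) = A·5ⁿ + B·(-3)ⁿ

Characteristic: r² - 2r - 15 = 0, Roots: r = 5, -3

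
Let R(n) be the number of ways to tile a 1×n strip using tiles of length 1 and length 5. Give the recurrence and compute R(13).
Condition on the last tile: it has length 1 (leaving a 1×(n-1) strip) or length 5 (leaving a 1×(n-5) strip), so R(n) = R(n-1) + R(n-5) (order-5 linear recurrence).
For 0 ≤ i < 5 only unit tiles fit, so R(i) = 1.
Iterating the recurrence: R(5) = 2, R(6) = 3, R(7) = 4, R(8) = 5, R(9) = 6, R(10) = 8, R(11) = 11, R(12) = 15, R(13) = 20.

R(n) = R(n-1) + R(n-5), with R(i) = 1 for 0 ≤ i < 5; R(13) = 20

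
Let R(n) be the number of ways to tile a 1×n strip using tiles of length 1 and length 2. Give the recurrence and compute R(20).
Condition on the last tile: it has length 1 (leaving a 1×(n-1) strip) or length 2 (leaving a 1×(n-2) strip), so R(n) = R(n-1) + R(n-2) (order-2 linear recurrence).
For 0 ≤ i < 2 only unit tiles fit, so R(i) = 1.
Iterating the recurrence: R(2) = 2, R(3) = 3, R(4) = 5, R(5) = 8, R(6) = 13, R(7) = 21, R(8) = 34, R(9) = 55, R(10) = 89, R(11) = 144, R(12) = 233, R(13) = 377, R(14) = 610, R(15) = 987, R(16) = 1597, R(17) = 2584, R(18) = 4181, R(19) = 6765, R(20) = 10946.

R(n) = R(n-1) + R(n-2), with R(i) = 1 for 0 ≤ i < 2; R(20) = 10946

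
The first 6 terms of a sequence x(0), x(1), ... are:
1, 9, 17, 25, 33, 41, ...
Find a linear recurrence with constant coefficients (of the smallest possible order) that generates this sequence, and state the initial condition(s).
Look for the lowest-order linear relation among consecutive terms.
Observation: consecutive differences are constant (= 8).
Check at n=2: 1·9 + 8 = 17. ✓

x(n) = x(n-1) + 8, x(0) = 1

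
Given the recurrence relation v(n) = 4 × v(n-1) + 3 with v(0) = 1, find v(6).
Computing step by step:
v(0) = 1
v(1) = 4 × 1 + 3 = 7
v(2) = 4 × 7 + 3 = 31
v(3) = 4 × 31 + 3 = 127
v(4) = 4 × 127 + 3 = 511
v(5) = 4 × 511 + 3 = 2047
v(6) = 4 × 2047 + 3 = 8191

8191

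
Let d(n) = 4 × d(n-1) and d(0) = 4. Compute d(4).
Computing step by step:
d(0) = 4
d(1) = 4 × 4 = 16
d(2) = 4 × 16 = 64
d(3) = 4 × 64 = 256
d(4) = 4 × 256 = 1024

1024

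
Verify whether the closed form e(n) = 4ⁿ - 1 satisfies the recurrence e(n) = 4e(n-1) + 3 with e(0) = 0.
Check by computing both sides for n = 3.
From the recurrence with e(0) = 0:
  e(0) = 0, e(1) = 3, e(2) = 15, e(3) = 63
  so the recurrence gives e(3) = 63.
From the proposed closed form e(n) = 4ⁿ - 1:
  e(3) = 63.
Both sides give 63 at n = 3, and the initial condition(s) match, so the closed form is consistent.

Yes, the closed form is correct.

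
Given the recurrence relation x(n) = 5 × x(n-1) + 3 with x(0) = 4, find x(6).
Computing step by step:
x(0) = 4
x(1) = 5 × 4 + 3 = 23
x(2) = 5 × 23 + 3 = 118
x(3) = 5 × 118 + 3 = 593
x(4) = 5 × 593 + 3 = 2968
x(5) = 5 × 2968 + 3 = 14843
x(6) = 5 × 14843 + 3 = 74218

74218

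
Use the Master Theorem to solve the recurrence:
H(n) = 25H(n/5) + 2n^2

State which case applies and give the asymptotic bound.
Master Theorem template: H(n) = a·H(n/b) + f(n).
Here: a=25, b=5, f(n)=2n^2
Compute log_b(a) = log_5(25) = 2.
f(n) = 2n^2 = Θ(n^2). Case 2: H(n) = Θ(n^2 log n).

Case 2: H(n) = Θ(n^2 log n)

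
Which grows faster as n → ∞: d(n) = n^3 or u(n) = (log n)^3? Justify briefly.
Comparing growth rates:
Growth-rate hierarchy: log n ≺ any polynomial ≺ any exponential cⁿ (c>1) ≺ n! ≺ nⁿ.
polynomial degree 3 dominates polylogarithmic (log n)^3 asymptotically.

d(n) grows faster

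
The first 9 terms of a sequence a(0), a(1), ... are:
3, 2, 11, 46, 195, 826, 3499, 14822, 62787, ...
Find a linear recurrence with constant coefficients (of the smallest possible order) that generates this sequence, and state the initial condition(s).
Look for the lowest-order linear relation among consecutive terms.
Observation: a(n) - 4·a(n-1) - (1)·a(n-2) = 0 holds for the shown terms, and no order-1 relation a(n) = α·a(n-1) + β fits.
Check at n=3: 4·11 + (1)·2 = 46. ✓

a(n) = 4a(n-1) + a(n-2), a(0) = 3, a(1) = 2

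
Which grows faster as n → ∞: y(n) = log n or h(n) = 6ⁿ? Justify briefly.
Comparing growth rates:
Growth-rate hierarchy: log n ≺ any polynomial ≺ any exponential cⁿ (c>1) ≺ n! ≺ nⁿ.
exponential base 6 dominates logarithmic asymptotically.

h(n) grows faster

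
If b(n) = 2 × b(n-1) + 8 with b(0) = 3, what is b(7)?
Computing step by step:
b(0) = 3
b(1) = 2 × 3 + 8 = 14
b(2) = 2 × 14 + 8 = 36
b(3) = 2 × 36 + 8 = 80
b(4) = 2 × 80 + 8 = 168
b(5) = 2 × 168 + 8 = 344
b(6) = 2 × 344 + 8 = 696
b(7) = 2 × 696 + 8 = 1400

1400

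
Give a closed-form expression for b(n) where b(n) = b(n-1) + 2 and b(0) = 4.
Recurrence: b(n) = b(n-1) + 2, initial: b(0) = 4.
Each step adds 2, so b(n) = b(0) + 2n = 2n + 4.

b(n) = 2n + 4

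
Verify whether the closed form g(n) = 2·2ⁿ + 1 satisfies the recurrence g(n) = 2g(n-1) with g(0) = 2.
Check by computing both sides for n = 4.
From the recurrence with g(0) = 2:
  g(0) = 2, g(1) = 4, g(2) = 8, g(3) = 16, g(4) = 32
  so the recurrence gives g(4) = 32.
From the proposed closed form g(n) = 2·2ⁿ + 1:
  g(4) = 33.
The recurrence gives 32 but the closed form gives 33, so the closed form does not satisfy the recurrence.

No, the closed form is incorrect.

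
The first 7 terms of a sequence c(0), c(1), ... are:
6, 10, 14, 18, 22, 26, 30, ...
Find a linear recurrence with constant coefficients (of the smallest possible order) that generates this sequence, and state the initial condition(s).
Look for the lowest-order linear relation among consecutive terms.
Observation: consecutive differences are constant (= 4).
Check at n=2: 1·10 + 4 = 14. ✓

c(n) = c(n-1) + 4, c(0) = 6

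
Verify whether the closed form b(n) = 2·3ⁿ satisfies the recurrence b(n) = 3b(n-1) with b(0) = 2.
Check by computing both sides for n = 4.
From the recurrence with b(0) = 2:
  b(0) = 2, b(1) = 6, b(2) = 18, b(3) = 54, b(4) = 162
  so the recurrence gives b(4) = 162.
From the proposed closed form b(n) = 2·3ⁿ:
  b(4) = 162.
Both sides give 162 at n = 4, and the initial condition(s) match, so the closed form is consistent.

Yes, the closed form is correct.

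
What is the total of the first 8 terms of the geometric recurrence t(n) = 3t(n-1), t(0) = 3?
Computing the sequence terms: 3, 9, 27, 81, 243, 729, 2187, 6561
Adding these values together:

9840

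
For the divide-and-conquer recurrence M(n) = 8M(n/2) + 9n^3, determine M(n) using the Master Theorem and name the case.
Master Theorem template: M(n) = a·M(n/b) + f(n).
Here: a=8, b=2, f(n)=9n^3
Compute log_b(a) = log_2(8) = 3.
f(n) = 9n^3 = Θ(n^3). Case 2: M(n) = Θ(n^3 log n).

Case 2: M(n) = Θ(n^3 log n)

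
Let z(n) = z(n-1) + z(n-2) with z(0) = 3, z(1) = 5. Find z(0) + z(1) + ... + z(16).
Computing the sequence terms: 3, 5, 8, 13, 21, 34, 55, 89, 144, 233, 377, 610, 987, 1597, 2584, 4181, 6765
Adding these values together:

17706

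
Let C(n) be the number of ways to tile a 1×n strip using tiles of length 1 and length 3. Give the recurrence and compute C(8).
Condition on the last tile: it has length 1 (leaving a 1×(n-1) strip) or length 3 (leaving a 1×(n-3) strip), so C(n) = C(n-1) + C(n-3) (order-3 linear recurrence).
For 0 ≤ i < 3 only unit tiles fit, so C(i) = 1.
Iterating the recurrence: C(3) = 2, C(4) = 3, C(5) = 4, C(6) = 6, C(7) = 9, C(8) = 13.

C(n) = C(n-1) + C(n-3), with C(i) = 1 for 0 ≤ i < 3; C(8) = 13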